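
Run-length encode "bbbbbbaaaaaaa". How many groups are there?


Input: bbbbbbaaaaaaa
Scanning for consecutive runs:
  Group 1: 'b' x 6 (positions 0-5)
  Group 2: 'a' x 7 (positions 6-12)
Total groups: 2

2


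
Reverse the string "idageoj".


Input: idageoj
Reading characters right to left:
  Position 6: 'j'
  Position 5: 'o'
  Position 4: 'e'
  Position 3: 'g'
  Position 2: 'a'
  Position 1: 'd'
  Position 0: 'i'
Reversed: joegadi

joegadi


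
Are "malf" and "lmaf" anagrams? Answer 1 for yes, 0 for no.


Strings: "malf", "lmaf"
Sorted first:  aflm
Sorted second: aflm
Sorted forms match => anagrams

1


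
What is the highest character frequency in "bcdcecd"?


Input: bcdcecd
Character counts:
  'b': 1
  'c': 3
  'd': 2
  'e': 1
Maximum frequency: 3

3


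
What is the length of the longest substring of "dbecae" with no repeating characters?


Input: "dbecae"
Sliding window (track last position of each char):
  Position 0 ('d'): window [0,0] length 1 -- new best
  Position 1 ('b'): window [0,1] length 2 -- new best
  Position 2 ('e'): window [0,2] length 3 -- new best
  Position 3 ('c'): window [0,3] length 4 -- new best
  Position 4 ('a'): window [0,4] length 5 -- new best
  Position 5 ('e'): repeat (last at 2), move window start to 3
  Position 5 ('e'): window [3,5] length 3
Longest substring with no repeats: "dbeca" with length 5

5


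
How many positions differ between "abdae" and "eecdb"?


Comparing "abdae" and "eecdb" position by position:
  Position 0: 'a' vs 'e' => DIFFER
  Position 1: 'b' vs 'e' => DIFFER
  Position 2: 'd' vs 'c' => DIFFER
  Position 3: 'a' vs 'd' => DIFFER
  Position 4: 'e' vs 'b' => DIFFER
Positions that differ: 5

5


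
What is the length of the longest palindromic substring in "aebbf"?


Input: "aebbf"
Checking substrings for palindromes:
  [2:4] "bb" (len 2) => palindrome
Longest palindromic substring: "bb" with length 2

2


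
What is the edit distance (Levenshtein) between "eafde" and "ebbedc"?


Computing edit distance: "eafde" -> "ebbedc"
DP table:
           e    b    b    e    d    c
      0    1    2    3    4    5    6
  e   1    0    1    2    3    4    5
  a   2    1    1    2    3    4    5
  f   3    2    2    2    3    4    5
  d   4    3    3    3    3    3    4
  e   5    4    4    4    3    4    4
Edit distance = dp[5][6] = 4

4


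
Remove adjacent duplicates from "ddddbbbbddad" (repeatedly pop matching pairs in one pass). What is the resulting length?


Input: ddddbbbbddad
Stack-based adjacent duplicate removal:
  Read 'd': push. Stack: d
  Read 'd': matches stack top 'd' => pop. Stack: (empty)
  Read 'd': push. Stack: d
  Read 'd': matches stack top 'd' => pop. Stack: (empty)
  Read 'b': push. Stack: b
  Read 'b': matches stack top 'b' => pop. Stack: (empty)
  Read 'b': push. Stack: b
  Read 'b': matches stack top 'b' => pop. Stack: (empty)
  Read 'd': push. Stack: d
  Read 'd': matches stack top 'd' => pop. Stack: (empty)
  Read 'a': push. Stack: a
  Read 'd': push. Stack: ad
Final stack: "ad" (length 2)

2


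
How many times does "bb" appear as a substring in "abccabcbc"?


Searching for "bb" in "abccabcbc"
Scanning each position:
  Position 0: "ab" => no
  Position 1: "bc" => no
  Position 2: "cc" => no
  Position 3: "ca" => no
  Position 4: "ab" => no
  Position 5: "bc" => no
  Position 6: "cb" => no
  Position 7: "bc" => no
Total occurrences: 0

0


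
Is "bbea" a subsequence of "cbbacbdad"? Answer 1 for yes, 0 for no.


Check if "bbea" is a subsequence of "cbbacbdad"
Greedy scan:
  Position 0 ('c'): no match needed
  Position 1 ('b'): matches sub[0] = 'b'
  Position 2 ('b'): matches sub[1] = 'b'
  Position 3 ('a'): no match needed
  Position 4 ('c'): no match needed
  Position 5 ('b'): no match needed
  Position 6 ('d'): no match needed
  Position 7 ('a'): no match needed
  Position 8 ('d'): no match needed
Only matched 2/4 characters => not a subsequence

0


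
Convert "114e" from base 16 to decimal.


Input: "114e" in base 16
Positional expansion:
  Digit '1' (value 1) x 16^3 = 4096
  Digit '1' (value 1) x 16^2 = 256
  Digit '4' (value 4) x 16^1 = 64
  Digit 'e' (value 14) x 16^0 = 14
Sum = 4430

4430


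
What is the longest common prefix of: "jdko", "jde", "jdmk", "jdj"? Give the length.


Words: jdko, jde, jdmk, jdj
  Position 0: all 'j' => match
  Position 1: all 'd' => match
  Position 2: ('k', 'e', 'm', 'j') => mismatch, stop
LCP = "jd" (length 2)

2


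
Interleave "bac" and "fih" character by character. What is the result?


Interleaving "bac" and "fih":
  Position 0: 'b' from first, 'f' from second => "bf"
  Position 1: 'a' from first, 'i' from second => "ai"
  Position 2: 'c' from first, 'h' from second => "ch"
Result: bfaich

bfaich


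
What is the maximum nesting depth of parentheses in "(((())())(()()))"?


Input: "(((())())(()()))"
Tracking depth:
  Position 0 '(': depth becomes 1
  Position 1 '(': depth becomes 2
  Position 2 '(': depth becomes 3
  Position 3 '(': depth becomes 4
  Position 4 ')': depth becomes 3
  Position 5 ')': depth becomes 2
  Position 6 '(': depth becomes 3
  Position 7 ')': depth becomes 2
  Position 8 ')': depth becomes 1
  Position 9 '(': depth becomes 2
  Position 10 '(': depth becomes 3
  Position 11 ')': depth becomes 2
  Position 12 '(': depth becomes 3
  Position 13 ')': depth becomes 2
  Position 14 ')': depth becomes 1
  Position 15 ')': depth becomes 0
Maximum depth reached: 4

4


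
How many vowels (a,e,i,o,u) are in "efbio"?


Input: efbio
Checking each character:
  'e' at position 0: vowel (running total: 1)
  'f' at position 1: consonant
  'b' at position 2: consonant
  'i' at position 3: vowel (running total: 2)
  'o' at position 4: vowel (running total: 3)
Total vowels: 3

3


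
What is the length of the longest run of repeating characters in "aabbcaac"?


Input: "aabbcaac"
Scanning for longest run:
  Position 1 ('a'): continues run of 'a', length=2
  Position 2 ('b'): new char, reset run to 1
  Position 3 ('b'): continues run of 'b', length=2
  Position 4 ('c'): new char, reset run to 1
  Position 5 ('a'): new char, reset run to 1
  Position 6 ('a'): continues run of 'a', length=2
  Position 7 ('c'): new char, reset run to 1
Longest run: 'a' with length 2

2


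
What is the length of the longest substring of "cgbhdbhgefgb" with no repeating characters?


Input: "cgbhdbhgefgb"
Sliding window (track last position of each char):
  Position 0 ('c'): window [0,0] length 1 -- new best
  Position 1 ('g'): window [0,1] length 2 -- new best
  Position 2 ('b'): window [0,2] length 3 -- new best
  Position 3 ('h'): window [0,3] length 4 -- new best
  Position 4 ('d'): window [0,4] length 5 -- new best
  Position 5 ('b'): repeat (last at 2), move window start to 3
  Position 5 ('b'): window [3,5] length 3
  Position 6 ('h'): repeat (last at 3), move window start to 4
  Position 6 ('h'): window [4,6] length 3
  Position 7 ('g'): window [4,7] length 4
  Position 8 ('e'): window [4,8] length 5
  Position 9 ('f'): window [4,9] length 6 -- new best
  Position 10 ('g'): repeat (last at 7), move window start to 8
  Position 10 ('g'): window [8,10] length 3
  Position 11 ('b'): window [8,11] length 4
Longest substring with no repeats: "dbhgef" with length 6

6


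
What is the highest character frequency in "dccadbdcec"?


Input: dccadbdcec
Character counts:
  'a': 1
  'b': 1
  'c': 4
  'd': 3
  'e': 1
Maximum frequency: 4

4


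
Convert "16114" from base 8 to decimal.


Input: "16114" in base 8
Positional expansion:
  Digit '1' (value 1) x 8^4 = 4096
  Digit '6' (value 6) x 8^3 = 3072
  Digit '1' (value 1) x 8^2 = 64
  Digit '1' (value 1) x 8^1 = 8
  Digit '4' (value 4) x 8^0 = 4
Sum = 7244

7244


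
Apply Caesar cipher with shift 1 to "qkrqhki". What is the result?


Caesar cipher: shift "qkrqhki" by 1
  'q' (pos 16) + 1 = pos 17 = 'r'
  'k' (pos 10) + 1 = pos 11 = 'l'
  'r' (pos 17) + 1 = pos 18 = 's'
  'q' (pos 16) + 1 = pos 17 = 'r'
  'h' (pos 7) + 1 = pos 8 = 'i'
  'k' (pos 10) + 1 = pos 11 = 'l'
  'i' (pos 8) + 1 = pos 9 = 'j'
Result: rlsrilj

rlsrilj


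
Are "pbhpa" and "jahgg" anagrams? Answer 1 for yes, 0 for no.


Strings: "pbhpa", "jahgg"
Sorted first:  abhpp
Sorted second: agghj
Differ at position 1: 'b' vs 'g' => not anagrams

0


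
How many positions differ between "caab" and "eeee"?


Comparing "caab" and "eeee" position by position:
  Position 0: 'c' vs 'e' => DIFFER
  Position 1: 'a' vs 'e' => DIFFER
  Position 2: 'a' vs 'e' => DIFFER
  Position 3: 'b' vs 'e' => DIFFER
Positions that differ: 4

4


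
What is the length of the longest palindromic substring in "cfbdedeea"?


Input: "cfbdedeea"
Checking substrings for palindromes:
  [3:6] "ded" (len 3) => palindrome
  [4:7] "ede" (len 3) => palindrome
  [6:8] "ee" (len 2) => palindrome
Longest palindromic substring: "ded" with length 3

3


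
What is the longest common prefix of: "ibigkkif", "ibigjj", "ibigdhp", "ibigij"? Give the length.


Words: ibigkkif, ibigjj, ibigdhp, ibigij
  Position 0: all 'i' => match
  Position 1: all 'b' => match
  Position 2: all 'i' => match
  Position 3: all 'g' => match
  Position 4: ('k', 'j', 'd', 'i') => mismatch, stop
LCP = "ibig" (length 4)

4


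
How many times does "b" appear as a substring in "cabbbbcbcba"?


Searching for "b" in "cabbbbcbcba"
Scanning each position:
  Position 0: "c" => no
  Position 1: "a" => no
  Position 2: "b" => MATCH
  Position 3: "b" => MATCH
  Position 4: "b" => MATCH
  Position 5: "b" => MATCH
  Position 6: "c" => no
  Position 7: "b" => MATCH
  Position 8: "c" => no
  Position 9: "b" => MATCH
  Position 10: "a" => no
Total occurrences: 6

6


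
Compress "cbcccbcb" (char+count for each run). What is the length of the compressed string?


Input: cbcccbcb
Runs:
  'c' x 1 => "c1"
  'b' x 1 => "b1"
  'c' x 3 => "c3"
  'b' x 1 => "b1"
  'c' x 1 => "c1"
  'b' x 1 => "b1"
Compressed: "c1b1c3b1c1b1"
Compressed length: 12

12


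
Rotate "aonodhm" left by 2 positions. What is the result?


Input: "aonodhm", rotate left by 2
First 2 characters: "ao"
Remaining characters: "nodhm"
Concatenate remaining + first: "nodhm" + "ao" = "nodhmao"

nodhmao


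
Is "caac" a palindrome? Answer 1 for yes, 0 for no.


Input: caac
Reversed: caac
  Compare pos 0 ('c') with pos 3 ('c'): match
  Compare pos 1 ('a') with pos 2 ('a'): match
Result: palindrome

1


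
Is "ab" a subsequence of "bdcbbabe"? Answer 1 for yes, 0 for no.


Check if "ab" is a subsequence of "bdcbbabe"
Greedy scan:
  Position 0 ('b'): no match needed
  Position 1 ('d'): no match needed
  Position 2 ('c'): no match needed
  Position 3 ('b'): no match needed
  Position 4 ('b'): no match needed
  Position 5 ('a'): matches sub[0] = 'a'
  Position 6 ('b'): matches sub[1] = 'b'
  Position 7 ('e'): no match needed
All 2 characters matched => is a subsequence

1


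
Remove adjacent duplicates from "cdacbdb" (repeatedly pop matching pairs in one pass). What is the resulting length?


Input: cdacbdb
Stack-based adjacent duplicate removal:
  Read 'c': push. Stack: c
  Read 'd': push. Stack: cd
  Read 'a': push. Stack: cda
  Read 'c': push. Stack: cdac
  Read 'b': push. Stack: cdacb
  Read 'd': push. Stack: cdacbd
  Read 'b': push. Stack: cdacbdb
Final stack: "cdacbdb" (length 7)

7


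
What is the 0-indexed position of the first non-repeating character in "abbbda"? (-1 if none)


Input: abbbda
Character frequencies:
  'a': 2
  'b': 3
  'd': 1
Scanning left to right for freq == 1:
  Position 0 ('a'): freq=2, skip
  Position 1 ('b'): freq=3, skip
  Position 2 ('b'): freq=3, skip
  Position 3 ('b'): freq=3, skip
  Position 4 ('d'): unique! => answer = 4

4


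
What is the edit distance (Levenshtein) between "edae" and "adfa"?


Computing edit distance: "edae" -> "adfa"
DP table:
           a    d    f    a
      0    1    2    3    4
  e   1    1    2    3    4
  d   2    2    1    2    3
  a   3    2    2    2    2
  e   4    3    3    3    3
Edit distance = dp[4][4] = 3

3


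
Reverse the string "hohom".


Input: hohom
Reading characters right to left:
  Position 4: 'm'
  Position 3: 'o'
  Position 2: 'h'
  Position 1: 'o'
  Position 0: 'h'
Reversed: mohoh

mohoh


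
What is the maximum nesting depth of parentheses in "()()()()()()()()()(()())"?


Input: "()()()()()()()()()(()())"
Tracking depth:
  Position 0 '(': depth becomes 1
  Position 1 ')': depth becomes 0
  Position 2 '(': depth becomes 1
  Position 3 ')': depth becomes 0
  Position 4 '(': depth becomes 1
  Position 5 ')': depth becomes 0
  Position 6 '(': depth becomes 1
  Position 7 ')': depth becomes 0
  Position 8 '(': depth becomes 1
  Position 9 ')': depth becomes 0
  Position 10 '(': depth becomes 1
  Position 11 ')': depth becomes 0
  Position 12 '(': depth becomes 1
  Position 13 ')': depth becomes 0
  Position 14 '(': depth becomes 1
  Position 15 ')': depth becomes 0
  Position 16 '(': depth becomes 1
  Position 17 ')': depth becomes 0
  Position 18 '(': depth becomes 1
  Position 19 '(': depth becomes 2
  Position 20 ')': depth becomes 1
  Position 21 '(': depth becomes 2
  Position 22 ')': depth becomes 1
  Position 23 ')': depth becomes 0
Maximum depth reached: 2

2


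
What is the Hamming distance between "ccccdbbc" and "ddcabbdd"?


Comparing "ccccdbbc" and "ddcabbdd" position by position:
  Position 0: 'c' vs 'd' => differ
  Position 1: 'c' vs 'd' => differ
  Position 2: 'c' vs 'c' => same
  Position 3: 'c' vs 'a' => differ
  Position 4: 'd' vs 'b' => differ
  Position 5: 'b' vs 'b' => same
  Position 6: 'b' vs 'd' => differ
  Position 7: 'c' vs 'd' => differ
Total differences (Hamming distance): 6

6


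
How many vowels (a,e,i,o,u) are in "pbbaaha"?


Input: pbbaaha
Checking each character:
  'p' at position 0: consonant
  'b' at position 1: consonant
  'b' at position 2: consonant
  'a' at position 3: vowel (running total: 1)
  'a' at position 4: vowel (running total: 2)
  'h' at position 5: consonant
  'a' at position 6: vowel (running total: 3)
Total vowels: 3

3


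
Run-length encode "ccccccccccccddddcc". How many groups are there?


Input: ccccccccccccddddcc
Scanning for consecutive runs:
  Group 1: 'c' x 12 (positions 0-11)
  Group 2: 'd' x 4 (positions 12-15)
  Group 3: 'c' x 2 (positions 16-17)
Total groups: 3

3


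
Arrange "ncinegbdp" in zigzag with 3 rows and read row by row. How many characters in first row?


Zigzag "ncinegbdp" into 3 rows:
Placing characters:
  'n' => row 0
  'c' => row 1
  'i' => row 2
  'n' => row 1
  'e' => row 0
  'g' => row 1
  'b' => row 2
  'd' => row 1
  'p' => row 0
Rows:
  Row 0: "nep"
  Row 1: "cngd"
  Row 2: "ib"
First row length: 3

3


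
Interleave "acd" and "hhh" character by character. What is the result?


Interleaving "acd" and "hhh":
  Position 0: 'a' from first, 'h' from second => "ah"
  Position 1: 'c' from first, 'h' from second => "ch"
  Position 2: 'd' from first, 'h' from second => "dh"
Result: ahchdh

ahchdh


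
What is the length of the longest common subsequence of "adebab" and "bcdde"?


LCS of "adebab" and "bcdde"
DP table:
           b    c    d    d    e
      0    0    0    0    0    0
  a   0    0    0    0    0    0
  d   0    0    0    1    1    1
  e   0    0    0    1    1    2
  b   0    1    1    1    1    2
  a   0    1    1    1    1    2
  b   0    1    1    1    1    2
LCS length = dp[6][5] = 2

2


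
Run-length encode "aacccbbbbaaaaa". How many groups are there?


Input: aacccbbbbaaaaa
Scanning for consecutive runs:
  Group 1: 'a' x 2 (positions 0-1)
  Group 2: 'c' x 3 (positions 2-4)
  Group 3: 'b' x 4 (positions 5-8)
  Group 4: 'a' x 5 (positions 9-13)
Total groups: 4

4


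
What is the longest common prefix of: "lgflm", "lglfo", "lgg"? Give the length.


Words: lgflm, lglfo, lgg
  Position 0: all 'l' => match
  Position 1: all 'g' => match
  Position 2: ('f', 'l', 'g') => mismatch, stop
LCP = "lg" (length 2)

2


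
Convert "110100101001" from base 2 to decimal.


Input: "110100101001" in base 2
Positional expansion:
  Digit '1' (value 1) x 2^11 = 2048
  Digit '1' (value 1) x 2^10 = 1024
  Digit '0' (value 0) x 2^9 = 0
  Digit '1' (value 1) x 2^8 = 256
  Digit '0' (value 0) x 2^7 = 0
  Digit '0' (value 0) x 2^6 = 0
  Digit '1' (value 1) x 2^5 = 32
  Digit '0' (value 0) x 2^4 = 0
  Digit '1' (value 1) x 2^3 = 8
  Digit '0' (value 0) x 2^2 = 0
  Digit '0' (value 0) x 2^1 = 0
  Digit '1' (value 1) x 2^0 = 1
Sum = 3369

3369


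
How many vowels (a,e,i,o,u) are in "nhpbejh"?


Input: nhpbejh
Checking each character:
  'n' at position 0: consonant
  'h' at position 1: consonant
  'p' at position 2: consonant
  'b' at position 3: consonant
  'e' at position 4: vowel (running total: 1)
  'j' at position 5: consonant
  'h' at position 6: consonant
Total vowels: 1

1


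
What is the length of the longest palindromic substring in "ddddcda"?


Input: "ddddcda"
Checking substrings for palindromes:
  [0:4] "dddd" (len 4) => palindrome
  [0:3] "ddd" (len 3) => palindrome
  [1:4] "ddd" (len 3) => palindrome
  [3:6] "dcd" (len 3) => palindrome
  [0:2] "dd" (len 2) => palindrome
  [1:3] "dd" (len 2) => palindrome
Longest palindromic substring: "dddd" with length 4

4


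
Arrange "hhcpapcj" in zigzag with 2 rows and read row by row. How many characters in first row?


Zigzag "hhcpapcj" into 2 rows:
Placing characters:
  'h' => row 0
  'h' => row 1
  'c' => row 0
  'p' => row 1
  'a' => row 0
  'p' => row 1
  'c' => row 0
  'j' => row 1
Rows:
  Row 0: "hcac"
  Row 1: "hppj"
First row length: 4

4


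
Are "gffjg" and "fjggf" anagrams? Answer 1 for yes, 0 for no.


Strings: "gffjg", "fjggf"
Sorted first:  ffggj
Sorted second: ffggj
Sorted forms match => anagrams

1


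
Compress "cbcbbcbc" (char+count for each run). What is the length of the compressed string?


Input: cbcbbcbc
Runs:
  'c' x 1 => "c1"
  'b' x 1 => "b1"
  'c' x 1 => "c1"
  'b' x 2 => "b2"
  'c' x 1 => "c1"
  'b' x 1 => "b1"
  'c' x 1 => "c1"
Compressed: "c1b1c1b2c1b1c1"
Compressed length: 14

14


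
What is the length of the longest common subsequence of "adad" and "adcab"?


LCS of "adad" and "adcab"
DP table:
           a    d    c    a    b
      0    0    0    0    0    0
  a   0    1    1    1    1    1
  d   0    1    2    2    2    2
  a   0    1    2    2    3    3
  d   0    1    2    2    3    3
LCS length = dp[4][5] = 3

3


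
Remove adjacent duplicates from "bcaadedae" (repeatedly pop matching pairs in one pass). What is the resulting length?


Input: bcaadedae
Stack-based adjacent duplicate removal:
  Read 'b': push. Stack: b
  Read 'c': push. Stack: bc
  Read 'a': push. Stack: bca
  Read 'a': matches stack top 'a' => pop. Stack: bc
  Read 'd': push. Stack: bcd
  Read 'e': push. Stack: bcde
  Read 'd': push. Stack: bcded
  Read 'a': push. Stack: bcdeda
  Read 'e': push. Stack: bcdedae
Final stack: "bcdedae" (length 7)

7


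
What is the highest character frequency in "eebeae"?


Input: eebeae
Character counts:
  'a': 1
  'b': 1
  'e': 4
Maximum frequency: 4

4


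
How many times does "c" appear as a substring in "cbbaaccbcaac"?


Searching for "c" in "cbbaaccbcaac"
Scanning each position:
  Position 0: "c" => MATCH
  Position 1: "b" => no
  Position 2: "b" => no
  Position 3: "a" => no
  Position 4: "a" => no
  Position 5: "c" => MATCH
  Position 6: "c" => MATCH
  Position 7: "b" => no
  Position 8: "c" => MATCH
  Position 9: "a" => no
  Position 10: "a" => no
  Position 11: "c" => MATCH
Total occurrences: 5

5


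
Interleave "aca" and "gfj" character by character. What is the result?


Interleaving "aca" and "gfj":
  Position 0: 'a' from first, 'g' from second => "ag"
  Position 1: 'c' from first, 'f' from second => "cf"
  Position 2: 'a' from first, 'j' from second => "aj"
Result: agcfaj

agcfaj


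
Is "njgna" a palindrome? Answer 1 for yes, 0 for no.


Input: njgna
Reversed: angjn
  Compare pos 0 ('n') with pos 4 ('a'): MISMATCH
  Compare pos 1 ('j') with pos 3 ('n'): MISMATCH
Result: not a palindrome

0


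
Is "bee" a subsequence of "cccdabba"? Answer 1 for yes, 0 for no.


Check if "bee" is a subsequence of "cccdabba"
Greedy scan:
  Position 0 ('c'): no match needed
  Position 1 ('c'): no match needed
  Position 2 ('c'): no match needed
  Position 3 ('d'): no match needed
  Position 4 ('a'): no match needed
  Position 5 ('b'): matches sub[0] = 'b'
  Position 6 ('b'): no match needed
  Position 7 ('a'): no match needed
Only matched 1/3 characters => not a subsequence

0


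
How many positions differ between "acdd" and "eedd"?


Comparing "acdd" and "eedd" position by position:
  Position 0: 'a' vs 'e' => DIFFER
  Position 1: 'c' vs 'e' => DIFFER
  Position 2: 'd' vs 'd' => same
  Position 3: 'd' vs 'd' => same
Positions that differ: 2

2


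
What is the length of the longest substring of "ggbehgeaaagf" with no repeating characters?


Input: "ggbehgeaaagf"
Sliding window (track last position of each char):
  Position 0 ('g'): window [0,0] length 1 -- new best
  Position 1 ('g'): repeat (last at 0), move window start to 1
  Position 1 ('g'): window [1,1] length 1
  Position 2 ('b'): window [1,2] length 2 -- new best
  Position 3 ('e'): window [1,3] length 3 -- new best
  Position 4 ('h'): window [1,4] length 4 -- new best
  Position 5 ('g'): repeat (last at 1), move window start to 2
  Position 5 ('g'): window [2,5] length 4
  Position 6 ('e'): repeat (last at 3), move window start to 4
  Position 6 ('e'): window [4,6] length 3
  Position 7 ('a'): window [4,7] length 4
  Position 8 ('a'): repeat (last at 7), move window start to 8
  Position 8 ('a'): window [8,8] length 1
  Position 9 ('a'): repeat (last at 8), move window start to 9
  Position 9 ('a'): window [9,9] length 1
  Position 10 ('g'): window [9,10] length 2
  Position 11 ('f'): window [9,11] length 3
Longest substring with no repeats: "gbeh" with length 4

4


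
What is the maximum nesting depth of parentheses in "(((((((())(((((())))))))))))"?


Input: "(((((((())(((((())))))))))))"
Tracking depth:
  Position 0 '(': depth becomes 1
  Position 1 '(': depth becomes 2
  Position 2 '(': depth becomes 3
  Position 3 '(': depth becomes 4
  Position 4 '(': depth becomes 5
  Position 5 '(': depth becomes 6
  Position 6 '(': depth becomes 7
  Position 7 '(': depth becomes 8
  Position 8 ')': depth becomes 7
  Position 9 ')': depth becomes 6
  Position 10 '(': depth becomes 7
  Position 11 '(': depth becomes 8
  Position 12 '(': depth becomes 9
  Position 13 '(': depth becomes 10
  Position 14 '(': depth becomes 11
  Position 15 '(': depth becomes 12
  Position 16 ')': depth becomes 11
  Position 17 ')': depth becomes 10
  Position 18 ')': depth becomes 9
  Position 19 ')': depth becomes 8
  Position 20 ')': depth becomes 7
  Position 21 ')': depth becomes 6
  Position 22 ')': depth becomes 5
  Position 23 ')': depth becomes 4
  Position 24 ')': depth becomes 3
  Position 25 ')': depth becomes 2
  Position 26 ')': depth becomes 1
  Position 27 ')': depth becomes 0
Maximum depth reached: 12

12


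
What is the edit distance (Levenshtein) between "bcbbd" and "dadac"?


Computing edit distance: "bcbbd" -> "dadac"
DP table:
           d    a    d    a    c
      0    1    2    3    4    5
  b   1    1    2    3    4    5
  c   2    2    2    3    4    4
  b   3    3    3    3    4    5
  b   4    4    4    4    4    5
  d   5    4    5    4    5    5
Edit distance = dp[5][5] = 5

5


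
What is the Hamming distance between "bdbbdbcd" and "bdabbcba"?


Comparing "bdbbdbcd" and "bdabbcba" position by position:
  Position 0: 'b' vs 'b' => same
  Position 1: 'd' vs 'd' => same
  Position 2: 'b' vs 'a' => differ
  Position 3: 'b' vs 'b' => same
  Position 4: 'd' vs 'b' => differ
  Position 5: 'b' vs 'c' => differ
  Position 6: 'c' vs 'b' => differ
  Position 7: 'd' vs 'a' => differ
Total differences (Hamming distance): 5

5


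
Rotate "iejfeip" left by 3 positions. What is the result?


Input: "iejfeip", rotate left by 3
First 3 characters: "iej"
Remaining characters: "feip"
Concatenate remaining + first: "feip" + "iej" = "feipiej"

feipiej


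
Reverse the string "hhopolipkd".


Input: hhopolipkd
Reading characters right to left:
  Position 9: 'd'
  Position 8: 'k'
  Position 7: 'p'
  Position 6: 'i'
  Position 5: 'l'
  Position 4: 'o'
  Position 3: 'p'
  Position 2: 'o'
  Position 1: 'h'
  Position 0: 'h'
Reversed: dkpilopohh

dkpilopohh


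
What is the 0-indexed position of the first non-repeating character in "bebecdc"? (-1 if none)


Input: bebecdc
Character frequencies:
  'b': 2
  'c': 2
  'd': 1
  'e': 2
Scanning left to right for freq == 1:
  Position 0 ('b'): freq=2, skip
  Position 1 ('e'): freq=2, skip
  Position 2 ('b'): freq=2, skip
  Position 3 ('e'): freq=2, skip
  Position 4 ('c'): freq=2, skip
  Position 5 ('d'): unique! => answer = 5

5


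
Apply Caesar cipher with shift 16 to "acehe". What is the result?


Caesar cipher: shift "acehe" by 16
  'a' (pos 0) + 16 = pos 16 = 'q'
  'c' (pos 2) + 16 = pos 18 = 's'
  'e' (pos 4) + 16 = pos 20 = 'u'
  'h' (pos 7) + 16 = pos 23 = 'x'
  'e' (pos 4) + 16 = pos 20 = 'u'
Result: qsuxu

qsuxu


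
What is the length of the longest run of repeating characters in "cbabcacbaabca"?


Input: "cbabcacbaabca"
Scanning for longest run:
  Position 1 ('b'): new char, reset run to 1
  Position 2 ('a'): new char, reset run to 1
  Position 3 ('b'): new char, reset run to 1
  Position 4 ('c'): new char, reset run to 1
  Position 5 ('a'): new char, reset run to 1
  Position 6 ('c'): new char, reset run to 1
  Position 7 ('b'): new char, reset run to 1
  Position 8 ('a'): new char, reset run to 1
  Position 9 ('a'): continues run of 'a', length=2
  Position 10 ('b'): new char, reset run to 1
  Position 11 ('c'): new char, reset run to 1
  Position 12 ('a'): new char, reset run to 1
Longest run: 'a' with length 2

2


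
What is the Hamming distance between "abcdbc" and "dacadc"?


Comparing "abcdbc" and "dacadc" position by position:
  Position 0: 'a' vs 'd' => differ
  Position 1: 'b' vs 'a' => differ
  Position 2: 'c' vs 'c' => same
  Position 3: 'd' vs 'a' => differ
  Position 4: 'b' vs 'd' => differ
  Position 5: 'c' vs 'c' => same
Total differences (Hamming distance): 4

4


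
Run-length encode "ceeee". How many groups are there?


Input: ceeee
Scanning for consecutive runs:
  Group 1: 'c' x 1 (positions 0-0)
  Group 2: 'e' x 4 (positions 1-4)
Total groups: 2

2


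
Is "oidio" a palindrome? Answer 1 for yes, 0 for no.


Input: oidio
Reversed: oidio
  Compare pos 0 ('o') with pos 4 ('o'): match
  Compare pos 1 ('i') with pos 3 ('i'): match
Result: palindrome

1


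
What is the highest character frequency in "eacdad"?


Input: eacdad
Character counts:
  'a': 2
  'c': 1
  'd': 2
  'e': 1
Maximum frequency: 2

2


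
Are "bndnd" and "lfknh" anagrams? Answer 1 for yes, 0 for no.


Strings: "bndnd", "lfknh"
Sorted first:  bddnn
Sorted second: fhkln
Differ at position 0: 'b' vs 'f' => not anagrams

0


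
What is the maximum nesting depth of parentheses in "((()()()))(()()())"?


Input: "((()()()))(()()())"
Tracking depth:
  Position 0 '(': depth becomes 1
  Position 1 '(': depth becomes 2
  Position 2 '(': depth becomes 3
  Position 3 ')': depth becomes 2
  Position 4 '(': depth becomes 3
  Position 5 ')': depth becomes 2
  Position 6 '(': depth becomes 3
  Position 7 ')': depth becomes 2
  Position 8 ')': depth becomes 1
  Position 9 ')': depth becomes 0
  Position 10 '(': depth becomes 1
  Position 11 '(': depth becomes 2
  Position 12 ')': depth becomes 1
  Position 13 '(': depth becomes 2
  Position 14 ')': depth becomes 1
  Position 15 '(': depth becomes 2
  Position 16 ')': depth becomes 1
  Position 17 ')': depth becomes 0
Maximum depth reached: 3

3


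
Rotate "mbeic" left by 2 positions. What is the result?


Input: "mbeic", rotate left by 2
First 2 characters: "mb"
Remaining characters: "eic"
Concatenate remaining + first: "eic" + "mb" = "eicmb"

eicmb


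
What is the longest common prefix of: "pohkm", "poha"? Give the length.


Words: pohkm, poha
  Position 0: all 'p' => match
  Position 1: all 'o' => match
  Position 2: all 'h' => match
  Position 3: ('k', 'a') => mismatch, stop
LCP = "poh" (length 3)

3


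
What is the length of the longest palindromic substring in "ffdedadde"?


Input: "ffdedadde"
Checking substrings for palindromes:
  [2:5] "ded" (len 3) => palindrome
  [4:7] "dad" (len 3) => palindrome
  [0:2] "ff" (len 2) => palindrome
  [6:8] "dd" (len 2) => palindrome
Longest palindromic substring: "ded" with length 3

3


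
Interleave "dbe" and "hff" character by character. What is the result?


Interleaving "dbe" and "hff":
  Position 0: 'd' from first, 'h' from second => "dh"
  Position 1: 'b' from first, 'f' from second => "bf"
  Position 2: 'e' from first, 'f' from second => "ef"
Result: dhbfef

dhbfef


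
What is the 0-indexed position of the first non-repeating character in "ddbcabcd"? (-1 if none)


Input: ddbcabcd
Character frequencies:
  'a': 1
  'b': 2
  'c': 2
  'd': 3
Scanning left to right for freq == 1:
  Position 0 ('d'): freq=3, skip
  Position 1 ('d'): freq=3, skip
  Position 2 ('b'): freq=2, skip
  Position 3 ('c'): freq=2, skip
  Position 4 ('a'): unique! => answer = 4

4


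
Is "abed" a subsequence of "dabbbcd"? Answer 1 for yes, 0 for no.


Check if "abed" is a subsequence of "dabbbcd"
Greedy scan:
  Position 0 ('d'): no match needed
  Position 1 ('a'): matches sub[0] = 'a'
  Position 2 ('b'): matches sub[1] = 'b'
  Position 3 ('b'): no match needed
  Position 4 ('b'): no match needed
  Position 5 ('c'): no match needed
  Position 6 ('d'): no match needed
Only matched 2/4 characters => not a subsequence

0


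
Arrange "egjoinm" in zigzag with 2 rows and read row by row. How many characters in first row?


Zigzag "egjoinm" into 2 rows:
Placing characters:
  'e' => row 0
  'g' => row 1
  'j' => row 0
  'o' => row 1
  'i' => row 0
  'n' => row 1
  'm' => row 0
Rows:
  Row 0: "ejim"
  Row 1: "gon"
First row length: 4

4


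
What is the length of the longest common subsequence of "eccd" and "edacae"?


LCS of "eccd" and "edacae"
DP table:
           e    d    a    c    a    e
      0    0    0    0    0    0    0
  e   0    1    1    1    1    1    1
  c   0    1    1    1    2    2    2
  c   0    1    1    1    2    2    2
  d   0    1    2    2    2    2    2
LCS length = dp[4][6] = 2

2


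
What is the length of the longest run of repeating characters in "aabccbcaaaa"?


Input: "aabccbcaaaa"
Scanning for longest run:
  Position 1 ('a'): continues run of 'a', length=2
  Position 2 ('b'): new char, reset run to 1
  Position 3 ('c'): new char, reset run to 1
  Position 4 ('c'): continues run of 'c', length=2
  Position 5 ('b'): new char, reset run to 1
  Position 6 ('c'): new char, reset run to 1
  Position 7 ('a'): new char, reset run to 1
  Position 8 ('a'): continues run of 'a', length=2
  Position 9 ('a'): continues run of 'a', length=3
  Position 10 ('a'): continues run of 'a', length=4
Longest run: 'a' with length 4

4


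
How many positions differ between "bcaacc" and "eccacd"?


Comparing "bcaacc" and "eccacd" position by position:
  Position 0: 'b' vs 'e' => DIFFER
  Position 1: 'c' vs 'c' => same
  Position 2: 'a' vs 'c' => DIFFER
  Position 3: 'a' vs 'a' => same
  Position 4: 'c' vs 'c' => same
  Position 5: 'c' vs 'd' => DIFFER
Positions that differ: 3

3


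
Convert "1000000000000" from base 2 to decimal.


Input: "1000000000000" in base 2
Positional expansion:
  Digit '1' (value 1) x 2^12 = 4096
  Digit '0' (value 0) x 2^11 = 0
  Digit '0' (value 0) x 2^10 = 0
  Digit '0' (value 0) x 2^9 = 0
  Digit '0' (value 0) x 2^8 = 0
  Digit '0' (value 0) x 2^7 = 0
  Digit '0' (value 0) x 2^6 = 0
  Digit '0' (value 0) x 2^5 = 0
  Digit '0' (value 0) x 2^4 = 0
  Digit '0' (value 0) x 2^3 = 0
  Digit '0' (value 0) x 2^2 = 0
  Digit '0' (value 0) x 2^1 = 0
  Digit '0' (value 0) x 2^0 = 0
Sum = 4096

4096


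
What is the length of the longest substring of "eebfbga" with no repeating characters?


Input: "eebfbga"
Sliding window (track last position of each char):
  Position 0 ('e'): window [0,0] length 1 -- new best
  Position 1 ('e'): repeat (last at 0), move window start to 1
  Position 1 ('e'): window [1,1] length 1
  Position 2 ('b'): window [1,2] length 2 -- new best
  Position 3 ('f'): window [1,3] length 3 -- new best
  Position 4 ('b'): repeat (last at 2), move window start to 3
  Position 4 ('b'): window [3,4] length 2
  Position 5 ('g'): window [3,5] length 3
  Position 6 ('a'): window [3,6] length 4 -- new best
Longest substring with no repeats: "fbga" with length 4

4


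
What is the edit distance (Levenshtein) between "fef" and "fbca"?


Computing edit distance: "fef" -> "fbca"
DP table:
           f    b    c    a
      0    1    2    3    4
  f   1    0    1    2    3
  e   2    1    1    2    3
  f   3    2    2    2    3
Edit distance = dp[3][4] = 3

3


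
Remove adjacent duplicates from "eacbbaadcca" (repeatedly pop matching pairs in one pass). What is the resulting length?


Input: eacbbaadcca
Stack-based adjacent duplicate removal:
  Read 'e': push. Stack: e
  Read 'a': push. Stack: ea
  Read 'c': push. Stack: eac
  Read 'b': push. Stack: eacb
  Read 'b': matches stack top 'b' => pop. Stack: eac
  Read 'a': push. Stack: eaca
  Read 'a': matches stack top 'a' => pop. Stack: eac
  Read 'd': push. Stack: eacd
  Read 'c': push. Stack: eacdc
  Read 'c': matches stack top 'c' => pop. Stack: eacd
  Read 'a': push. Stack: eacda
Final stack: "eacda" (length 5)

5


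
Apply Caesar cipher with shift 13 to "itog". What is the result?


Caesar cipher: shift "itog" by 13
  'i' (pos 8) + 13 = pos 21 = 'v'
  't' (pos 19) + 13 = pos 6 = 'g'
  'o' (pos 14) + 13 = pos 1 = 'b'
  'g' (pos 6) + 13 = pos 19 = 't'
Result: vgbt

vgbt


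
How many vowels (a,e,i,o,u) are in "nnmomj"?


Input: nnmomj
Checking each character:
  'n' at position 0: consonant
  'n' at position 1: consonant
  'm' at position 2: consonant
  'o' at position 3: vowel (running total: 1)
  'm' at position 4: consonant
  'j' at position 5: consonant
Total vowels: 1

1


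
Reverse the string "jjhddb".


Input: jjhddb
Reading characters right to left:
  Position 5: 'b'
  Position 4: 'd'
  Position 3: 'd'
  Position 2: 'h'
  Position 1: 'j'
  Position 0: 'j'
Reversed: bddhjj

bddhjj


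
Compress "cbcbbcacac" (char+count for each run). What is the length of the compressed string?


Input: cbcbbcacac
Runs:
  'c' x 1 => "c1"
  'b' x 1 => "b1"
  'c' x 1 => "c1"
  'b' x 2 => "b2"
  'c' x 1 => "c1"
  'a' x 1 => "a1"
  'c' x 1 => "c1"
  'a' x 1 => "a1"
  'c' x 1 => "c1"
Compressed: "c1b1c1b2c1a1c1a1c1"
Compressed length: 18

18


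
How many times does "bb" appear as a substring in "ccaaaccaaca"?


Searching for "bb" in "ccaaaccaaca"
Scanning each position:
  Position 0: "cc" => no
  Position 1: "ca" => no
  Position 2: "aa" => no
  Position 3: "aa" => no
  Position 4: "ac" => no
  Position 5: "cc" => no
  Position 6: "ca" => no
  Position 7: "aa" => no
  Position 8: "ac" => no
  Position 9: "ca" => no
Total occurrences: 0

0


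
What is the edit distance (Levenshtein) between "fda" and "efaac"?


Computing edit distance: "fda" -> "efaac"
DP table:
           e    f    a    a    c
      0    1    2    3    4    5
  f   1    1    1    2    3    4
  d   2    2    2    2    3    4
  a   3    3    3    2    2    3
Edit distance = dp[3][5] = 3

3


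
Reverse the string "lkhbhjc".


Input: lkhbhjc
Reading characters right to left:
  Position 6: 'c'
  Position 5: 'j'
  Position 4: 'h'
  Position 3: 'b'
  Position 2: 'h'
  Position 1: 'k'
  Position 0: 'l'
Reversed: cjhbhkl

cjhbhkl


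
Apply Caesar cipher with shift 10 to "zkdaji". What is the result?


Caesar cipher: shift "zkdaji" by 10
  'z' (pos 25) + 10 = pos 9 = 'j'
  'k' (pos 10) + 10 = pos 20 = 'u'
  'd' (pos 3) + 10 = pos 13 = 'n'
  'a' (pos 0) + 10 = pos 10 = 'k'
  'j' (pos 9) + 10 = pos 19 = 't'
  'i' (pos 8) + 10 = pos 18 = 's'
Result: junkts

junkts


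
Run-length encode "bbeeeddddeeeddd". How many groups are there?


Input: bbeeeddddeeeddd
Scanning for consecutive runs:
  Group 1: 'b' x 2 (positions 0-1)
  Group 2: 'e' x 3 (positions 2-4)
  Group 3: 'd' x 4 (positions 5-8)
  Group 4: 'e' x 3 (positions 9-11)
  Group 5: 'd' x 3 (positions 12-14)
Total groups: 5

5


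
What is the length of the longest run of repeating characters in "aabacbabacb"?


Input: "aabacbabacb"
Scanning for longest run:
  Position 1 ('a'): continues run of 'a', length=2
  Position 2 ('b'): new char, reset run to 1
  Position 3 ('a'): new char, reset run to 1
  Position 4 ('c'): new char, reset run to 1
  Position 5 ('b'): new char, reset run to 1
  Position 6 ('a'): new char, reset run to 1
  Position 7 ('b'): new char, reset run to 1
  Position 8 ('a'): new char, reset run to 1
  Position 9 ('c'): new char, reset run to 1
  Position 10 ('b'): new char, reset run to 1
Longest run: 'a' with length 2

2


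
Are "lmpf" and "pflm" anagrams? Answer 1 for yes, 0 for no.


Strings: "lmpf", "pflm"
Sorted first:  flmp
Sorted second: flmp
Sorted forms match => anagrams

1


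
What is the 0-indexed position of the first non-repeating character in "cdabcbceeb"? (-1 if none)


Input: cdabcbceeb
Character frequencies:
  'a': 1
  'b': 3
  'c': 3
  'd': 1
  'e': 2
Scanning left to right for freq == 1:
  Position 0 ('c'): freq=3, skip
  Position 1 ('d'): unique! => answer = 1

1


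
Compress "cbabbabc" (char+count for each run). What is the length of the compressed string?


Input: cbabbabc
Runs:
  'c' x 1 => "c1"
  'b' x 1 => "b1"
  'a' x 1 => "a1"
  'b' x 2 => "b2"
  'a' x 1 => "a1"
  'b' x 1 => "b1"
  'c' x 1 => "c1"
Compressed: "c1b1a1b2a1b1c1"
Compressed length: 14

14


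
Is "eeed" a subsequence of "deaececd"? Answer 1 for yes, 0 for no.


Check if "eeed" is a subsequence of "deaececd"
Greedy scan:
  Position 0 ('d'): no match needed
  Position 1 ('e'): matches sub[0] = 'e'
  Position 2 ('a'): no match needed
  Position 3 ('e'): matches sub[1] = 'e'
  Position 4 ('c'): no match needed
  Position 5 ('e'): matches sub[2] = 'e'
  Position 6 ('c'): no match needed
  Position 7 ('d'): matches sub[3] = 'd'
All 4 characters matched => is a subsequence

1


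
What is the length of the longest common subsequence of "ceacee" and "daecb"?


LCS of "ceacee" and "daecb"
DP table:
           d    a    e    c    b
      0    0    0    0    0    0
  c   0    0    0    0    1    1
  e   0    0    0    1    1    1
  a   0    0    1    1    1    1
  c   0    0    1    1    2    2
  e   0    0    1    2    2    2
  e   0    0    1    2    2    2
LCS length = dp[6][5] = 2

2


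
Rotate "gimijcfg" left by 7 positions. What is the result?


Input: "gimijcfg", rotate left by 7
First 7 characters: "gimijcf"
Remaining characters: "g"
Concatenate remaining + first: "g" + "gimijcf" = "ggimijcf"

ggimijcf


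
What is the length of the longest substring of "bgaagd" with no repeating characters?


Input: "bgaagd"
Sliding window (track last position of each char):
  Position 0 ('b'): window [0,0] length 1 -- new best
  Position 1 ('g'): window [0,1] length 2 -- new best
  Position 2 ('a'): window [0,2] length 3 -- new best
  Position 3 ('a'): repeat (last at 2), move window start to 3
  Position 3 ('a'): window [3,3] length 1
  Position 4 ('g'): window [3,4] length 2
  Position 5 ('d'): window [3,5] length 3
Longest substring with no repeats: "bga" with length 3

3


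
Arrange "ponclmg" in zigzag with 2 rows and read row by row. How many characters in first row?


Zigzag "ponclmg" into 2 rows:
Placing characters:
  'p' => row 0
  'o' => row 1
  'n' => row 0
  'c' => row 1
  'l' => row 0
  'm' => row 1
  'g' => row 0
Rows:
  Row 0: "pnlg"
  Row 1: "ocm"
First row length: 4

4


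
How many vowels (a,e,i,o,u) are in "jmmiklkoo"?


Input: jmmiklkoo
Checking each character:
  'j' at position 0: consonant
  'm' at position 1: consonant
  'm' at position 2: consonant
  'i' at position 3: vowel (running total: 1)
  'k' at position 4: consonant
  'l' at position 5: consonant
  'k' at position 6: consonant
  'o' at position 7: vowel (running total: 2)
  'o' at position 8: vowel (running total: 3)
Total vowels: 3

3
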